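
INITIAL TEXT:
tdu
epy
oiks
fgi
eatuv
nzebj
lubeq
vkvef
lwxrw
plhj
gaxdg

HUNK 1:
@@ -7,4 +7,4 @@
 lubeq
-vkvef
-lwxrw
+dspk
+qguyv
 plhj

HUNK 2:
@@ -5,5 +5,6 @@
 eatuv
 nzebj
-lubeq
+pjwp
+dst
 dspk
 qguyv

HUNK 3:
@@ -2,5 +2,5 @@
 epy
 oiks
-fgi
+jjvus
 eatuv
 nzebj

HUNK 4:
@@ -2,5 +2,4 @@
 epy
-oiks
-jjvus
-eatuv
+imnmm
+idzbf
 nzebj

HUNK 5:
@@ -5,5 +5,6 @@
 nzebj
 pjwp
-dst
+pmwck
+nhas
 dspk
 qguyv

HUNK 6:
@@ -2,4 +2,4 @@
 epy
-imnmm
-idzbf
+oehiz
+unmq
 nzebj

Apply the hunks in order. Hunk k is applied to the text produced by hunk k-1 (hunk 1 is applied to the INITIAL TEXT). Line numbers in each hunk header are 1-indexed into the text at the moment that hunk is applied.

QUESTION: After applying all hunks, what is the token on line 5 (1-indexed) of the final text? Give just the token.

Hunk 1: at line 7 remove [vkvef,lwxrw] add [dspk,qguyv] -> 11 lines: tdu epy oiks fgi eatuv nzebj lubeq dspk qguyv plhj gaxdg
Hunk 2: at line 5 remove [lubeq] add [pjwp,dst] -> 12 lines: tdu epy oiks fgi eatuv nzebj pjwp dst dspk qguyv plhj gaxdg
Hunk 3: at line 2 remove [fgi] add [jjvus] -> 12 lines: tdu epy oiks jjvus eatuv nzebj pjwp dst dspk qguyv plhj gaxdg
Hunk 4: at line 2 remove [oiks,jjvus,eatuv] add [imnmm,idzbf] -> 11 lines: tdu epy imnmm idzbf nzebj pjwp dst dspk qguyv plhj gaxdg
Hunk 5: at line 5 remove [dst] add [pmwck,nhas] -> 12 lines: tdu epy imnmm idzbf nzebj pjwp pmwck nhas dspk qguyv plhj gaxdg
Hunk 6: at line 2 remove [imnmm,idzbf] add [oehiz,unmq] -> 12 lines: tdu epy oehiz unmq nzebj pjwp pmwck nhas dspk qguyv plhj gaxdg
Final line 5: nzebj

Answer: nzebj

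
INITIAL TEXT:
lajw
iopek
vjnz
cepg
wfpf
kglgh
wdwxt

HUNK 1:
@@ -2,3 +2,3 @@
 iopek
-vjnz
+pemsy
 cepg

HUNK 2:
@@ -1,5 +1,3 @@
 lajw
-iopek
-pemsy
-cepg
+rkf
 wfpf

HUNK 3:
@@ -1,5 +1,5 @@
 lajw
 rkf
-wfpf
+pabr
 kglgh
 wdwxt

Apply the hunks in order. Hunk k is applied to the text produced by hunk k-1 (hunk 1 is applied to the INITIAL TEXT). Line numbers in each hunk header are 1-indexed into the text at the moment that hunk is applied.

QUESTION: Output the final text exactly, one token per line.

Answer: lajw
rkf
pabr
kglgh
wdwxt

Derivation:
Hunk 1: at line 2 remove [vjnz] add [pemsy] -> 7 lines: lajw iopek pemsy cepg wfpf kglgh wdwxt
Hunk 2: at line 1 remove [iopek,pemsy,cepg] add [rkf] -> 5 lines: lajw rkf wfpf kglgh wdwxt
Hunk 3: at line 1 remove [wfpf] add [pabr] -> 5 lines: lajw rkf pabr kglgh wdwxt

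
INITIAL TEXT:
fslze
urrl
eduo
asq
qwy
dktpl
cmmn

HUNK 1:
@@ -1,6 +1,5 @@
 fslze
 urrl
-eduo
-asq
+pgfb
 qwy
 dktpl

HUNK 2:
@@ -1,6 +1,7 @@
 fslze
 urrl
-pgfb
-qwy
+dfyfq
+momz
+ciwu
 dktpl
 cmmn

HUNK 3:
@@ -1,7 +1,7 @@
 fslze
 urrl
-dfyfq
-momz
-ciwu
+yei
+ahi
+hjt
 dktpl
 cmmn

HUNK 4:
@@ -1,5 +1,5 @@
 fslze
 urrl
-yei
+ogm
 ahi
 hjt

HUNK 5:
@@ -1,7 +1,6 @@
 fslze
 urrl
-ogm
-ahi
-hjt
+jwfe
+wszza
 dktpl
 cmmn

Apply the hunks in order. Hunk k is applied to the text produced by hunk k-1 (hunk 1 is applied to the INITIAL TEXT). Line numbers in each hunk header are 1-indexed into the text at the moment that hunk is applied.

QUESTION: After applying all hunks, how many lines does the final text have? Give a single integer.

Hunk 1: at line 1 remove [eduo,asq] add [pgfb] -> 6 lines: fslze urrl pgfb qwy dktpl cmmn
Hunk 2: at line 1 remove [pgfb,qwy] add [dfyfq,momz,ciwu] -> 7 lines: fslze urrl dfyfq momz ciwu dktpl cmmn
Hunk 3: at line 1 remove [dfyfq,momz,ciwu] add [yei,ahi,hjt] -> 7 lines: fslze urrl yei ahi hjt dktpl cmmn
Hunk 4: at line 1 remove [yei] add [ogm] -> 7 lines: fslze urrl ogm ahi hjt dktpl cmmn
Hunk 5: at line 1 remove [ogm,ahi,hjt] add [jwfe,wszza] -> 6 lines: fslze urrl jwfe wszza dktpl cmmn
Final line count: 6

Answer: 6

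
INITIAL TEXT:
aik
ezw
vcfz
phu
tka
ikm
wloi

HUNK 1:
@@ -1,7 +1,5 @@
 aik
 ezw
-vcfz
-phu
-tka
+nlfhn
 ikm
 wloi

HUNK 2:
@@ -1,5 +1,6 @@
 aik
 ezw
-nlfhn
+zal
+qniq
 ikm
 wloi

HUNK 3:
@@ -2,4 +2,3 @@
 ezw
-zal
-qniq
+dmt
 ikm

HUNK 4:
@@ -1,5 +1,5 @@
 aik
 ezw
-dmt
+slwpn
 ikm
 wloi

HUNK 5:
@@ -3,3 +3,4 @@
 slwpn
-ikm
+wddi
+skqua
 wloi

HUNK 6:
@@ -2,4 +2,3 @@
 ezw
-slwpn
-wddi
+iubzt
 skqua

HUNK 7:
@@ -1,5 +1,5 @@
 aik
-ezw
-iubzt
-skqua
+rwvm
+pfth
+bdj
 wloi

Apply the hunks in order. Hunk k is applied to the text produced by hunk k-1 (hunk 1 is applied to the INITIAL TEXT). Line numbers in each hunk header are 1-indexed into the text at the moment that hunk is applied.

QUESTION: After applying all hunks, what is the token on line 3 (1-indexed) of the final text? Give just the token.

Hunk 1: at line 1 remove [vcfz,phu,tka] add [nlfhn] -> 5 lines: aik ezw nlfhn ikm wloi
Hunk 2: at line 1 remove [nlfhn] add [zal,qniq] -> 6 lines: aik ezw zal qniq ikm wloi
Hunk 3: at line 2 remove [zal,qniq] add [dmt] -> 5 lines: aik ezw dmt ikm wloi
Hunk 4: at line 1 remove [dmt] add [slwpn] -> 5 lines: aik ezw slwpn ikm wloi
Hunk 5: at line 3 remove [ikm] add [wddi,skqua] -> 6 lines: aik ezw slwpn wddi skqua wloi
Hunk 6: at line 2 remove [slwpn,wddi] add [iubzt] -> 5 lines: aik ezw iubzt skqua wloi
Hunk 7: at line 1 remove [ezw,iubzt,skqua] add [rwvm,pfth,bdj] -> 5 lines: aik rwvm pfth bdj wloi
Final line 3: pfth

Answer: pfth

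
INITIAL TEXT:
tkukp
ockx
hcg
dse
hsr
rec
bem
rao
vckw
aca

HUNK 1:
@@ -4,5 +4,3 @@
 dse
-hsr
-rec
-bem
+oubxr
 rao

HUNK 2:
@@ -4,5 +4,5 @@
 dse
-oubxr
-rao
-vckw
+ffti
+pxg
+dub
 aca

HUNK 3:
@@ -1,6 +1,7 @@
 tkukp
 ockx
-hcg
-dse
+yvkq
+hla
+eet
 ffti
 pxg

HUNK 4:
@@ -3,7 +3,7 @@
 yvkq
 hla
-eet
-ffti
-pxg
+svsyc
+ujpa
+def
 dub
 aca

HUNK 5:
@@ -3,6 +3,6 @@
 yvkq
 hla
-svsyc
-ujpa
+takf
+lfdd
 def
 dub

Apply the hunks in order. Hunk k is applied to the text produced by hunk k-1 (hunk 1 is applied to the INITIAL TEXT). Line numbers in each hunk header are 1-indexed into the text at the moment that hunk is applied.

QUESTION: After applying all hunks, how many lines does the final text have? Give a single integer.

Answer: 9

Derivation:
Hunk 1: at line 4 remove [hsr,rec,bem] add [oubxr] -> 8 lines: tkukp ockx hcg dse oubxr rao vckw aca
Hunk 2: at line 4 remove [oubxr,rao,vckw] add [ffti,pxg,dub] -> 8 lines: tkukp ockx hcg dse ffti pxg dub aca
Hunk 3: at line 1 remove [hcg,dse] add [yvkq,hla,eet] -> 9 lines: tkukp ockx yvkq hla eet ffti pxg dub aca
Hunk 4: at line 3 remove [eet,ffti,pxg] add [svsyc,ujpa,def] -> 9 lines: tkukp ockx yvkq hla svsyc ujpa def dub aca
Hunk 5: at line 3 remove [svsyc,ujpa] add [takf,lfdd] -> 9 lines: tkukp ockx yvkq hla takf lfdd def dub aca
Final line count: 9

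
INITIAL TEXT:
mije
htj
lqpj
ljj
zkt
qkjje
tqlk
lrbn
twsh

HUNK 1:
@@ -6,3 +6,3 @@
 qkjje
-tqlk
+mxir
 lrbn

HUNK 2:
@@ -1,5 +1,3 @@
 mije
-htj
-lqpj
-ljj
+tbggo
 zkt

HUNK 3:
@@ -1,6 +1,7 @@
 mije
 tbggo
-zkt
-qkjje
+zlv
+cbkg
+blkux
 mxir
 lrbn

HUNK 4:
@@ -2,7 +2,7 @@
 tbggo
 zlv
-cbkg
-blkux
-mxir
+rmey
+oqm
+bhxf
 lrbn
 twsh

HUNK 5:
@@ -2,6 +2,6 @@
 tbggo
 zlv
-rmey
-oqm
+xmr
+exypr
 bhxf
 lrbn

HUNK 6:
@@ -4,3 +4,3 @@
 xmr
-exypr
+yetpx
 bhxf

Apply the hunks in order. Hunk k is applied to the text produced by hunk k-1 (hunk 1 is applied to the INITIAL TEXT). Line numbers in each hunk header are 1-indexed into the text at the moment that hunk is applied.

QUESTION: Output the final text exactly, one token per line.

Hunk 1: at line 6 remove [tqlk] add [mxir] -> 9 lines: mije htj lqpj ljj zkt qkjje mxir lrbn twsh
Hunk 2: at line 1 remove [htj,lqpj,ljj] add [tbggo] -> 7 lines: mije tbggo zkt qkjje mxir lrbn twsh
Hunk 3: at line 1 remove [zkt,qkjje] add [zlv,cbkg,blkux] -> 8 lines: mije tbggo zlv cbkg blkux mxir lrbn twsh
Hunk 4: at line 2 remove [cbkg,blkux,mxir] add [rmey,oqm,bhxf] -> 8 lines: mije tbggo zlv rmey oqm bhxf lrbn twsh
Hunk 5: at line 2 remove [rmey,oqm] add [xmr,exypr] -> 8 lines: mije tbggo zlv xmr exypr bhxf lrbn twsh
Hunk 6: at line 4 remove [exypr] add [yetpx] -> 8 lines: mije tbggo zlv xmr yetpx bhxf lrbn twsh

Answer: mije
tbggo
zlv
xmr
yetpx
bhxf
lrbn
twsh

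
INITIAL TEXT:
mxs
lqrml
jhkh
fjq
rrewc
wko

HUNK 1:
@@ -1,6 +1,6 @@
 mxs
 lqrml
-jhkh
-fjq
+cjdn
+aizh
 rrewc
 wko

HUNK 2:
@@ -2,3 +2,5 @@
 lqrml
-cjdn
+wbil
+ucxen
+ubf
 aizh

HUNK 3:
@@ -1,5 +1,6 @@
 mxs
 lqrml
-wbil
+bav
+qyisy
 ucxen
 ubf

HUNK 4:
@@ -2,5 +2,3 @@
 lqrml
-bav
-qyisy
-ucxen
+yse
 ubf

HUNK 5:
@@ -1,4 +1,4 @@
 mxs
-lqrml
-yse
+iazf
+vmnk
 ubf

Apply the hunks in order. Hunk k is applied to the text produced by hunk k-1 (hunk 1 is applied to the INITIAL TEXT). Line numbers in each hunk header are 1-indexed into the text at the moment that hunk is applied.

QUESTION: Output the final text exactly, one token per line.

Hunk 1: at line 1 remove [jhkh,fjq] add [cjdn,aizh] -> 6 lines: mxs lqrml cjdn aizh rrewc wko
Hunk 2: at line 2 remove [cjdn] add [wbil,ucxen,ubf] -> 8 lines: mxs lqrml wbil ucxen ubf aizh rrewc wko
Hunk 3: at line 1 remove [wbil] add [bav,qyisy] -> 9 lines: mxs lqrml bav qyisy ucxen ubf aizh rrewc wko
Hunk 4: at line 2 remove [bav,qyisy,ucxen] add [yse] -> 7 lines: mxs lqrml yse ubf aizh rrewc wko
Hunk 5: at line 1 remove [lqrml,yse] add [iazf,vmnk] -> 7 lines: mxs iazf vmnk ubf aizh rrewc wko

Answer: mxs
iazf
vmnk
ubf
aizh
rrewc
wko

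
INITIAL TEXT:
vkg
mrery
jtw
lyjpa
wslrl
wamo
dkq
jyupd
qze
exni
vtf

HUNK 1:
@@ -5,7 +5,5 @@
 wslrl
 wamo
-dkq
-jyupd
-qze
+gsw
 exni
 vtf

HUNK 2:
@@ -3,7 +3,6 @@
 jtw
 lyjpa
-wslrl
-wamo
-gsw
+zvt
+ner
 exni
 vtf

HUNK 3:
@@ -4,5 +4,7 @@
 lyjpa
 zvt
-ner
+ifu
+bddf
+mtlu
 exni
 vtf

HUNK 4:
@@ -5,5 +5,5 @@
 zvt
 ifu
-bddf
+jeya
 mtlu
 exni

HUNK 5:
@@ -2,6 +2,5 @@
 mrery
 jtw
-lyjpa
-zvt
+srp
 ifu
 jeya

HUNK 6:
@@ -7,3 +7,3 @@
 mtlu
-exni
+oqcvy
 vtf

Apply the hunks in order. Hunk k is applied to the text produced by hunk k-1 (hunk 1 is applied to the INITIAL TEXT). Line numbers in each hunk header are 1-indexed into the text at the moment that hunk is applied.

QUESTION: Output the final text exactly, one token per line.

Answer: vkg
mrery
jtw
srp
ifu
jeya
mtlu
oqcvy
vtf

Derivation:
Hunk 1: at line 5 remove [dkq,jyupd,qze] add [gsw] -> 9 lines: vkg mrery jtw lyjpa wslrl wamo gsw exni vtf
Hunk 2: at line 3 remove [wslrl,wamo,gsw] add [zvt,ner] -> 8 lines: vkg mrery jtw lyjpa zvt ner exni vtf
Hunk 3: at line 4 remove [ner] add [ifu,bddf,mtlu] -> 10 lines: vkg mrery jtw lyjpa zvt ifu bddf mtlu exni vtf
Hunk 4: at line 5 remove [bddf] add [jeya] -> 10 lines: vkg mrery jtw lyjpa zvt ifu jeya mtlu exni vtf
Hunk 5: at line 2 remove [lyjpa,zvt] add [srp] -> 9 lines: vkg mrery jtw srp ifu jeya mtlu exni vtf
Hunk 6: at line 7 remove [exni] add [oqcvy] -> 9 lines: vkg mrery jtw srp ifu jeya mtlu oqcvy vtf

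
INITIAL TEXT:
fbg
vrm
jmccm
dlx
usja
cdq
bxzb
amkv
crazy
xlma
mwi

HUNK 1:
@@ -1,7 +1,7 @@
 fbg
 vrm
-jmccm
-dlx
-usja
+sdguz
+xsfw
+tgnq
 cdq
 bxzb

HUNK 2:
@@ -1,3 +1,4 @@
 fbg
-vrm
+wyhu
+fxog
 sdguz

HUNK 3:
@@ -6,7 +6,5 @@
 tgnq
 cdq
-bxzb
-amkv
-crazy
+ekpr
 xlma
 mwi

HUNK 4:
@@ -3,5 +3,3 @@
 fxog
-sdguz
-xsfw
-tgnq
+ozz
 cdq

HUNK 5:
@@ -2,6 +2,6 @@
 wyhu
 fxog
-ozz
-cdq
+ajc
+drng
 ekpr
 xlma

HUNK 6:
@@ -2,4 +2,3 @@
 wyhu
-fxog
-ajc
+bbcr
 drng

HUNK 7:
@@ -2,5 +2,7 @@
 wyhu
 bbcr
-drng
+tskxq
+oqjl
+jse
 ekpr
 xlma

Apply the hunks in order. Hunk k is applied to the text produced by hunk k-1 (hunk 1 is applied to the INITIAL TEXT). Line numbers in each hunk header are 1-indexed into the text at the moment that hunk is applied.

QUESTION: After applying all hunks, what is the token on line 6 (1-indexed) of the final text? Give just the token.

Answer: jse

Derivation:
Hunk 1: at line 1 remove [jmccm,dlx,usja] add [sdguz,xsfw,tgnq] -> 11 lines: fbg vrm sdguz xsfw tgnq cdq bxzb amkv crazy xlma mwi
Hunk 2: at line 1 remove [vrm] add [wyhu,fxog] -> 12 lines: fbg wyhu fxog sdguz xsfw tgnq cdq bxzb amkv crazy xlma mwi
Hunk 3: at line 6 remove [bxzb,amkv,crazy] add [ekpr] -> 10 lines: fbg wyhu fxog sdguz xsfw tgnq cdq ekpr xlma mwi
Hunk 4: at line 3 remove [sdguz,xsfw,tgnq] add [ozz] -> 8 lines: fbg wyhu fxog ozz cdq ekpr xlma mwi
Hunk 5: at line 2 remove [ozz,cdq] add [ajc,drng] -> 8 lines: fbg wyhu fxog ajc drng ekpr xlma mwi
Hunk 6: at line 2 remove [fxog,ajc] add [bbcr] -> 7 lines: fbg wyhu bbcr drng ekpr xlma mwi
Hunk 7: at line 2 remove [drng] add [tskxq,oqjl,jse] -> 9 lines: fbg wyhu bbcr tskxq oqjl jse ekpr xlma mwi
Final line 6: jse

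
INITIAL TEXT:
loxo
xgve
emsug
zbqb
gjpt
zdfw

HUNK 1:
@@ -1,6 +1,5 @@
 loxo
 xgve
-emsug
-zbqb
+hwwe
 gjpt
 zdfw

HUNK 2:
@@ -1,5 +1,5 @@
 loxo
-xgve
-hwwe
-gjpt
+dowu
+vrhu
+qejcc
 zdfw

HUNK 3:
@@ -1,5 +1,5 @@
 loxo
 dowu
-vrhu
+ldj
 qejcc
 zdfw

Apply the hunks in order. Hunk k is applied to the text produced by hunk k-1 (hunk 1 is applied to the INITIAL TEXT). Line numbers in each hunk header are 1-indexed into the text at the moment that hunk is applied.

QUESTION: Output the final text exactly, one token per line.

Hunk 1: at line 1 remove [emsug,zbqb] add [hwwe] -> 5 lines: loxo xgve hwwe gjpt zdfw
Hunk 2: at line 1 remove [xgve,hwwe,gjpt] add [dowu,vrhu,qejcc] -> 5 lines: loxo dowu vrhu qejcc zdfw
Hunk 3: at line 1 remove [vrhu] add [ldj] -> 5 lines: loxo dowu ldj qejcc zdfw

Answer: loxo
dowu
ldj
qejcc
zdfw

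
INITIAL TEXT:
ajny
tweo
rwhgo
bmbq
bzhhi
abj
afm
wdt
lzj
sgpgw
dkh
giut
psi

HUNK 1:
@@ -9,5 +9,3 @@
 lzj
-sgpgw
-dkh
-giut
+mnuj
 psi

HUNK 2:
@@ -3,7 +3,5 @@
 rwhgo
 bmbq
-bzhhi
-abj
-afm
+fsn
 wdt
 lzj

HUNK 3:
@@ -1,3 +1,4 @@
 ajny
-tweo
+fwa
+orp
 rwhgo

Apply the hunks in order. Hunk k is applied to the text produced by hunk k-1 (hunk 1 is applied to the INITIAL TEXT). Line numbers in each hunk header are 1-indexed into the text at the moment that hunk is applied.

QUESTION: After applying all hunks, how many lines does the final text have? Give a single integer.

Answer: 10

Derivation:
Hunk 1: at line 9 remove [sgpgw,dkh,giut] add [mnuj] -> 11 lines: ajny tweo rwhgo bmbq bzhhi abj afm wdt lzj mnuj psi
Hunk 2: at line 3 remove [bzhhi,abj,afm] add [fsn] -> 9 lines: ajny tweo rwhgo bmbq fsn wdt lzj mnuj psi
Hunk 3: at line 1 remove [tweo] add [fwa,orp] -> 10 lines: ajny fwa orp rwhgo bmbq fsn wdt lzj mnuj psi
Final line count: 10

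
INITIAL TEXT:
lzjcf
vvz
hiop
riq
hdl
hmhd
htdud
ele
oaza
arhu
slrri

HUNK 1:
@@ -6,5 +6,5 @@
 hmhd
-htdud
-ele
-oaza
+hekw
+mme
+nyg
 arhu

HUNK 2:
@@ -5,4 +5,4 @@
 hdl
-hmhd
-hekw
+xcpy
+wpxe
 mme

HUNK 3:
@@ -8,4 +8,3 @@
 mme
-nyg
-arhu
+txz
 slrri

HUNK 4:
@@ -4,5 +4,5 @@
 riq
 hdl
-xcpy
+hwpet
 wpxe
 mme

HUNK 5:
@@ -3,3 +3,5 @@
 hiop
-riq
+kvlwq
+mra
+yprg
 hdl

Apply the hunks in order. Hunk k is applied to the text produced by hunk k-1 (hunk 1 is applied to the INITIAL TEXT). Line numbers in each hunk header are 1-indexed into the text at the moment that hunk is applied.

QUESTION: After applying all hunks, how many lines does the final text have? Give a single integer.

Hunk 1: at line 6 remove [htdud,ele,oaza] add [hekw,mme,nyg] -> 11 lines: lzjcf vvz hiop riq hdl hmhd hekw mme nyg arhu slrri
Hunk 2: at line 5 remove [hmhd,hekw] add [xcpy,wpxe] -> 11 lines: lzjcf vvz hiop riq hdl xcpy wpxe mme nyg arhu slrri
Hunk 3: at line 8 remove [nyg,arhu] add [txz] -> 10 lines: lzjcf vvz hiop riq hdl xcpy wpxe mme txz slrri
Hunk 4: at line 4 remove [xcpy] add [hwpet] -> 10 lines: lzjcf vvz hiop riq hdl hwpet wpxe mme txz slrri
Hunk 5: at line 3 remove [riq] add [kvlwq,mra,yprg] -> 12 lines: lzjcf vvz hiop kvlwq mra yprg hdl hwpet wpxe mme txz slrri
Final line count: 12

Answer: 12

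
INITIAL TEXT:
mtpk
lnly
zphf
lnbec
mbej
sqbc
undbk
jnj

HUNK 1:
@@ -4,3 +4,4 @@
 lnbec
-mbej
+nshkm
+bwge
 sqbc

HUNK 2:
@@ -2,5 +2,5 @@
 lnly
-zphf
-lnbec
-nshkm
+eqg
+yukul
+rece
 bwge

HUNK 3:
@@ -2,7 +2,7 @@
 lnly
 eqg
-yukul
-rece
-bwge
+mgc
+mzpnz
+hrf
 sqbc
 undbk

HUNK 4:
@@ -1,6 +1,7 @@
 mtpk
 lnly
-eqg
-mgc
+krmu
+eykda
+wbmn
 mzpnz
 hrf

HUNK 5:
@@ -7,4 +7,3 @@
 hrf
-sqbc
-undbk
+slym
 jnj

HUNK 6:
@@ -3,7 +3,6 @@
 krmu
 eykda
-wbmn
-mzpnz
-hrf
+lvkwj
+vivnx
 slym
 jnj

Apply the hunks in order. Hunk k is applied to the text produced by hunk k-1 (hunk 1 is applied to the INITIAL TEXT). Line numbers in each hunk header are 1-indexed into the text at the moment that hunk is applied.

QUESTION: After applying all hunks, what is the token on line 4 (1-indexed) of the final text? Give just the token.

Answer: eykda

Derivation:
Hunk 1: at line 4 remove [mbej] add [nshkm,bwge] -> 9 lines: mtpk lnly zphf lnbec nshkm bwge sqbc undbk jnj
Hunk 2: at line 2 remove [zphf,lnbec,nshkm] add [eqg,yukul,rece] -> 9 lines: mtpk lnly eqg yukul rece bwge sqbc undbk jnj
Hunk 3: at line 2 remove [yukul,rece,bwge] add [mgc,mzpnz,hrf] -> 9 lines: mtpk lnly eqg mgc mzpnz hrf sqbc undbk jnj
Hunk 4: at line 1 remove [eqg,mgc] add [krmu,eykda,wbmn] -> 10 lines: mtpk lnly krmu eykda wbmn mzpnz hrf sqbc undbk jnj
Hunk 5: at line 7 remove [sqbc,undbk] add [slym] -> 9 lines: mtpk lnly krmu eykda wbmn mzpnz hrf slym jnj
Hunk 6: at line 3 remove [wbmn,mzpnz,hrf] add [lvkwj,vivnx] -> 8 lines: mtpk lnly krmu eykda lvkwj vivnx slym jnj
Final line 4: eykda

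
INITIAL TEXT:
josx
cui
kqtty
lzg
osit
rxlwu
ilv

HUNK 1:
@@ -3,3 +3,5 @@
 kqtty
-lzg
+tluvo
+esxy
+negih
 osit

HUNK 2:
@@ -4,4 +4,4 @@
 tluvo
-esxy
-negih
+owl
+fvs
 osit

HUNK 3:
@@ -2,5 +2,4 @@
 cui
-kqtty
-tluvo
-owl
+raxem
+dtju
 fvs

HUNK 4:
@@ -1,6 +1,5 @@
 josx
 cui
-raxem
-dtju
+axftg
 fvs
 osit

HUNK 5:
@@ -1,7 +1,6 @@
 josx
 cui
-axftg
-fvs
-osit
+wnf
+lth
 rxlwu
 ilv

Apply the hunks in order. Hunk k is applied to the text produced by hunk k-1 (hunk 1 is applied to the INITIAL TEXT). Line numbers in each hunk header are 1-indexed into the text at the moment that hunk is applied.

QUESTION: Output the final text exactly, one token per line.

Answer: josx
cui
wnf
lth
rxlwu
ilv

Derivation:
Hunk 1: at line 3 remove [lzg] add [tluvo,esxy,negih] -> 9 lines: josx cui kqtty tluvo esxy negih osit rxlwu ilv
Hunk 2: at line 4 remove [esxy,negih] add [owl,fvs] -> 9 lines: josx cui kqtty tluvo owl fvs osit rxlwu ilv
Hunk 3: at line 2 remove [kqtty,tluvo,owl] add [raxem,dtju] -> 8 lines: josx cui raxem dtju fvs osit rxlwu ilv
Hunk 4: at line 1 remove [raxem,dtju] add [axftg] -> 7 lines: josx cui axftg fvs osit rxlwu ilv
Hunk 5: at line 1 remove [axftg,fvs,osit] add [wnf,lth] -> 6 lines: josx cui wnf lth rxlwu ilv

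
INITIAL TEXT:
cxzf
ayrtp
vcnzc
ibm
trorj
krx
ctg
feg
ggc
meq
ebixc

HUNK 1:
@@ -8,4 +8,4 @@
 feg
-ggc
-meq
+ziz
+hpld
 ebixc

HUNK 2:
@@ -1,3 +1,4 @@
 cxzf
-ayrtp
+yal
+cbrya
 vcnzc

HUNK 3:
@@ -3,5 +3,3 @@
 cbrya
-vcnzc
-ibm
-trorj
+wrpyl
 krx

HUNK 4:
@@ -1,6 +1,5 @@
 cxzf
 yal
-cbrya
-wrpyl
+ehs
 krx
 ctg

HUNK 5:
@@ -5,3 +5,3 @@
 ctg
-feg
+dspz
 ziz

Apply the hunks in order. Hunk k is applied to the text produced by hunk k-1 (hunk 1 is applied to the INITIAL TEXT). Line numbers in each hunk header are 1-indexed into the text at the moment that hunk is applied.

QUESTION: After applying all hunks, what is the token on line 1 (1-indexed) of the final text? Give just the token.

Hunk 1: at line 8 remove [ggc,meq] add [ziz,hpld] -> 11 lines: cxzf ayrtp vcnzc ibm trorj krx ctg feg ziz hpld ebixc
Hunk 2: at line 1 remove [ayrtp] add [yal,cbrya] -> 12 lines: cxzf yal cbrya vcnzc ibm trorj krx ctg feg ziz hpld ebixc
Hunk 3: at line 3 remove [vcnzc,ibm,trorj] add [wrpyl] -> 10 lines: cxzf yal cbrya wrpyl krx ctg feg ziz hpld ebixc
Hunk 4: at line 1 remove [cbrya,wrpyl] add [ehs] -> 9 lines: cxzf yal ehs krx ctg feg ziz hpld ebixc
Hunk 5: at line 5 remove [feg] add [dspz] -> 9 lines: cxzf yal ehs krx ctg dspz ziz hpld ebixc
Final line 1: cxzf

Answer: cxzf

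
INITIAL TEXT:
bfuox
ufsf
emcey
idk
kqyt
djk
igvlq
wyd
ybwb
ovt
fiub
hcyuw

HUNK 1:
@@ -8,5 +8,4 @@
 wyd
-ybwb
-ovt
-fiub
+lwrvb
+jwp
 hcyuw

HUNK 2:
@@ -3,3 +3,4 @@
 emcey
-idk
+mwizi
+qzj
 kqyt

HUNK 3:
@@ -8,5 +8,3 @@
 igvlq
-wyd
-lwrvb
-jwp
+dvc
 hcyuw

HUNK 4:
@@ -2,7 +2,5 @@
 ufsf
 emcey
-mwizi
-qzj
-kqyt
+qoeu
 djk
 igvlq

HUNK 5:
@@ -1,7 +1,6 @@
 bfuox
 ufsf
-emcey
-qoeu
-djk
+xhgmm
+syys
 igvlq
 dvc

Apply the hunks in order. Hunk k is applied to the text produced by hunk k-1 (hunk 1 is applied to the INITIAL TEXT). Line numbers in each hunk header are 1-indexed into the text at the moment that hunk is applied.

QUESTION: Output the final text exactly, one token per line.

Hunk 1: at line 8 remove [ybwb,ovt,fiub] add [lwrvb,jwp] -> 11 lines: bfuox ufsf emcey idk kqyt djk igvlq wyd lwrvb jwp hcyuw
Hunk 2: at line 3 remove [idk] add [mwizi,qzj] -> 12 lines: bfuox ufsf emcey mwizi qzj kqyt djk igvlq wyd lwrvb jwp hcyuw
Hunk 3: at line 8 remove [wyd,lwrvb,jwp] add [dvc] -> 10 lines: bfuox ufsf emcey mwizi qzj kqyt djk igvlq dvc hcyuw
Hunk 4: at line 2 remove [mwizi,qzj,kqyt] add [qoeu] -> 8 lines: bfuox ufsf emcey qoeu djk igvlq dvc hcyuw
Hunk 5: at line 1 remove [emcey,qoeu,djk] add [xhgmm,syys] -> 7 lines: bfuox ufsf xhgmm syys igvlq dvc hcyuw

Answer: bfuox
ufsf
xhgmm
syys
igvlq
dvc
hcyuw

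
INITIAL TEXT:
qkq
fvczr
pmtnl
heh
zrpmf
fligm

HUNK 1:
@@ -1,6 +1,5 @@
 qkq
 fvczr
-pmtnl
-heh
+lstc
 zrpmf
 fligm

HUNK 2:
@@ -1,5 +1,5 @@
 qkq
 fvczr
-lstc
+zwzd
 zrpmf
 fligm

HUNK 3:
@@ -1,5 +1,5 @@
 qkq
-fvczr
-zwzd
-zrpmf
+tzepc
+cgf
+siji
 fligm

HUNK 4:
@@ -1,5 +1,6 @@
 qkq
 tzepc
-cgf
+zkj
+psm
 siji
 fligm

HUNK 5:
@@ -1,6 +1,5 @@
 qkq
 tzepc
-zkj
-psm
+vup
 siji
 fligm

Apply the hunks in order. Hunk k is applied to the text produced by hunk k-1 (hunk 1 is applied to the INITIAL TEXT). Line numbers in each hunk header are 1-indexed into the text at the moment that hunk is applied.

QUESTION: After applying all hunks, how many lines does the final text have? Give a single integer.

Answer: 5

Derivation:
Hunk 1: at line 1 remove [pmtnl,heh] add [lstc] -> 5 lines: qkq fvczr lstc zrpmf fligm
Hunk 2: at line 1 remove [lstc] add [zwzd] -> 5 lines: qkq fvczr zwzd zrpmf fligm
Hunk 3: at line 1 remove [fvczr,zwzd,zrpmf] add [tzepc,cgf,siji] -> 5 lines: qkq tzepc cgf siji fligm
Hunk 4: at line 1 remove [cgf] add [zkj,psm] -> 6 lines: qkq tzepc zkj psm siji fligm
Hunk 5: at line 1 remove [zkj,psm] add [vup] -> 5 lines: qkq tzepc vup siji fligm
Final line count: 5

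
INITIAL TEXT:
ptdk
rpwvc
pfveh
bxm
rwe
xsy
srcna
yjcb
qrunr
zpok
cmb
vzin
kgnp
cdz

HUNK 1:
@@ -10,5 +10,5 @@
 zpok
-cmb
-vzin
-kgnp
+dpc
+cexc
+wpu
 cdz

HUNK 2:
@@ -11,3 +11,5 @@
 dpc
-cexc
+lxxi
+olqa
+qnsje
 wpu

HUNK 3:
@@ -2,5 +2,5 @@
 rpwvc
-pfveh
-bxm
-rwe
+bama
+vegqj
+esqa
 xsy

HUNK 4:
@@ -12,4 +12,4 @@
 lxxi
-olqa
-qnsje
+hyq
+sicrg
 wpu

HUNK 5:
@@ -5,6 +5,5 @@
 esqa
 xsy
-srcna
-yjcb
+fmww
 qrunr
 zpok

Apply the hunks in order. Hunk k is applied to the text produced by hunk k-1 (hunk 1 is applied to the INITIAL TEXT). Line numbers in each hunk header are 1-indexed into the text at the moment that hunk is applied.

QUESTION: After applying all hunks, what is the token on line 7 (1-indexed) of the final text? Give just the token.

Answer: fmww

Derivation:
Hunk 1: at line 10 remove [cmb,vzin,kgnp] add [dpc,cexc,wpu] -> 14 lines: ptdk rpwvc pfveh bxm rwe xsy srcna yjcb qrunr zpok dpc cexc wpu cdz
Hunk 2: at line 11 remove [cexc] add [lxxi,olqa,qnsje] -> 16 lines: ptdk rpwvc pfveh bxm rwe xsy srcna yjcb qrunr zpok dpc lxxi olqa qnsje wpu cdz
Hunk 3: at line 2 remove [pfveh,bxm,rwe] add [bama,vegqj,esqa] -> 16 lines: ptdk rpwvc bama vegqj esqa xsy srcna yjcb qrunr zpok dpc lxxi olqa qnsje wpu cdz
Hunk 4: at line 12 remove [olqa,qnsje] add [hyq,sicrg] -> 16 lines: ptdk rpwvc bama vegqj esqa xsy srcna yjcb qrunr zpok dpc lxxi hyq sicrg wpu cdz
Hunk 5: at line 5 remove [srcna,yjcb] add [fmww] -> 15 lines: ptdk rpwvc bama vegqj esqa xsy fmww qrunr zpok dpc lxxi hyq sicrg wpu cdz
Final line 7: fmww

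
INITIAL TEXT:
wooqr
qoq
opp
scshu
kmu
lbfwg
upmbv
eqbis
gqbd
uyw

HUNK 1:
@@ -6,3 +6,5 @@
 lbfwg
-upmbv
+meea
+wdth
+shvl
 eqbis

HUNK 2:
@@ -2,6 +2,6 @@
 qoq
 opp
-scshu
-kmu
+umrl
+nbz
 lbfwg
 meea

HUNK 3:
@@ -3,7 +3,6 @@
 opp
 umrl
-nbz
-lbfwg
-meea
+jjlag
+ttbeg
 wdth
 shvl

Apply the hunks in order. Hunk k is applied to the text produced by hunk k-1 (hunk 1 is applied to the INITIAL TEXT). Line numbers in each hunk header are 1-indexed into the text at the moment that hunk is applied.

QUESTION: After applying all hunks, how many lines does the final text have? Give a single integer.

Answer: 11

Derivation:
Hunk 1: at line 6 remove [upmbv] add [meea,wdth,shvl] -> 12 lines: wooqr qoq opp scshu kmu lbfwg meea wdth shvl eqbis gqbd uyw
Hunk 2: at line 2 remove [scshu,kmu] add [umrl,nbz] -> 12 lines: wooqr qoq opp umrl nbz lbfwg meea wdth shvl eqbis gqbd uyw
Hunk 3: at line 3 remove [nbz,lbfwg,meea] add [jjlag,ttbeg] -> 11 lines: wooqr qoq opp umrl jjlag ttbeg wdth shvl eqbis gqbd uyw
Final line count: 11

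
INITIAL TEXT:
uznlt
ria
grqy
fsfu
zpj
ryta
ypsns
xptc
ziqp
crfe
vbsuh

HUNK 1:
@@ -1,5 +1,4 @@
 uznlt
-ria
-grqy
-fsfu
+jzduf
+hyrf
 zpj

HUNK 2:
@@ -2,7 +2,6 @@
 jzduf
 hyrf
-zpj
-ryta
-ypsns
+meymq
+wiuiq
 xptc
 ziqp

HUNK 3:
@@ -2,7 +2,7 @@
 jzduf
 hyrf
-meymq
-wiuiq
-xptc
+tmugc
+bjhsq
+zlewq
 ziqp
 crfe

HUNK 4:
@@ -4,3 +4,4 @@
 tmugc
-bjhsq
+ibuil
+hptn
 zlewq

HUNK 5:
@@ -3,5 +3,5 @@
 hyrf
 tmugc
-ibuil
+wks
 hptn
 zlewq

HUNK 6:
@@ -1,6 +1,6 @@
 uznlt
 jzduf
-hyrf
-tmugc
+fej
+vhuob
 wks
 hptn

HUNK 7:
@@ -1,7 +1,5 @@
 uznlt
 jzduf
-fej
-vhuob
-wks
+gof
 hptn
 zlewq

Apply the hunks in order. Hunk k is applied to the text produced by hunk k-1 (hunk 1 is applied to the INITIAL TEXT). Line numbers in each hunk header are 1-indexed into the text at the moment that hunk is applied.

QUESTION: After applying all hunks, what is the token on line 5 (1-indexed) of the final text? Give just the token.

Hunk 1: at line 1 remove [ria,grqy,fsfu] add [jzduf,hyrf] -> 10 lines: uznlt jzduf hyrf zpj ryta ypsns xptc ziqp crfe vbsuh
Hunk 2: at line 2 remove [zpj,ryta,ypsns] add [meymq,wiuiq] -> 9 lines: uznlt jzduf hyrf meymq wiuiq xptc ziqp crfe vbsuh
Hunk 3: at line 2 remove [meymq,wiuiq,xptc] add [tmugc,bjhsq,zlewq] -> 9 lines: uznlt jzduf hyrf tmugc bjhsq zlewq ziqp crfe vbsuh
Hunk 4: at line 4 remove [bjhsq] add [ibuil,hptn] -> 10 lines: uznlt jzduf hyrf tmugc ibuil hptn zlewq ziqp crfe vbsuh
Hunk 5: at line 3 remove [ibuil] add [wks] -> 10 lines: uznlt jzduf hyrf tmugc wks hptn zlewq ziqp crfe vbsuh
Hunk 6: at line 1 remove [hyrf,tmugc] add [fej,vhuob] -> 10 lines: uznlt jzduf fej vhuob wks hptn zlewq ziqp crfe vbsuh
Hunk 7: at line 1 remove [fej,vhuob,wks] add [gof] -> 8 lines: uznlt jzduf gof hptn zlewq ziqp crfe vbsuh
Final line 5: zlewq

Answer: zlewq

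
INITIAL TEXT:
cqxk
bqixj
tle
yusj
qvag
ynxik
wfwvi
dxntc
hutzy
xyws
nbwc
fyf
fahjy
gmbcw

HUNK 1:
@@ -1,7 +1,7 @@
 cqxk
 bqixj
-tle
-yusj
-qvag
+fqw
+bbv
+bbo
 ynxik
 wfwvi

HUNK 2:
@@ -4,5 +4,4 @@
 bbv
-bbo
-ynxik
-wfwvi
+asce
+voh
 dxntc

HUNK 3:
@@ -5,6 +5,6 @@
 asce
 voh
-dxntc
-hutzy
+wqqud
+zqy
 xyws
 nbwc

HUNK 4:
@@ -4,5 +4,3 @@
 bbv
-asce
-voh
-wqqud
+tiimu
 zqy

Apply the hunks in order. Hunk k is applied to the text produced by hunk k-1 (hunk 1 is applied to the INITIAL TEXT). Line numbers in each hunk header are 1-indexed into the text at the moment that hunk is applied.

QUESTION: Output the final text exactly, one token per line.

Hunk 1: at line 1 remove [tle,yusj,qvag] add [fqw,bbv,bbo] -> 14 lines: cqxk bqixj fqw bbv bbo ynxik wfwvi dxntc hutzy xyws nbwc fyf fahjy gmbcw
Hunk 2: at line 4 remove [bbo,ynxik,wfwvi] add [asce,voh] -> 13 lines: cqxk bqixj fqw bbv asce voh dxntc hutzy xyws nbwc fyf fahjy gmbcw
Hunk 3: at line 5 remove [dxntc,hutzy] add [wqqud,zqy] -> 13 lines: cqxk bqixj fqw bbv asce voh wqqud zqy xyws nbwc fyf fahjy gmbcw
Hunk 4: at line 4 remove [asce,voh,wqqud] add [tiimu] -> 11 lines: cqxk bqixj fqw bbv tiimu zqy xyws nbwc fyf fahjy gmbcw

Answer: cqxk
bqixj
fqw
bbv
tiimu
zqy
xyws
nbwc
fyf
fahjy
gmbcw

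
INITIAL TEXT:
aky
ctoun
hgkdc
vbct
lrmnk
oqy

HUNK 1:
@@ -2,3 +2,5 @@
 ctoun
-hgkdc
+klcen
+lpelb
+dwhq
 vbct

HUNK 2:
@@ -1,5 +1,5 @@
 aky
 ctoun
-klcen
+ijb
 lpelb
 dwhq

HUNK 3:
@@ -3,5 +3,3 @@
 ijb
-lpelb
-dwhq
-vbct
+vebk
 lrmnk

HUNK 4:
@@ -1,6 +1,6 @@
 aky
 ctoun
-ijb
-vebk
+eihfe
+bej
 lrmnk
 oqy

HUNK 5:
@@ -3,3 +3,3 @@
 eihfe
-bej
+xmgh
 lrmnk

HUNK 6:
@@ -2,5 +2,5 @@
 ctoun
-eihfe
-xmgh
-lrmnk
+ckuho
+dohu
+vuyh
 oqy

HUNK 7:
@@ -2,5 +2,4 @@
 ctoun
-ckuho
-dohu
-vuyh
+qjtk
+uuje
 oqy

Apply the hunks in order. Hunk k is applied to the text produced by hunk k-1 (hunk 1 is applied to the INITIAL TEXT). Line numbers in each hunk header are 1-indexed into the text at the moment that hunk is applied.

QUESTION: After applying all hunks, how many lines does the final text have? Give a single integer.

Hunk 1: at line 2 remove [hgkdc] add [klcen,lpelb,dwhq] -> 8 lines: aky ctoun klcen lpelb dwhq vbct lrmnk oqy
Hunk 2: at line 1 remove [klcen] add [ijb] -> 8 lines: aky ctoun ijb lpelb dwhq vbct lrmnk oqy
Hunk 3: at line 3 remove [lpelb,dwhq,vbct] add [vebk] -> 6 lines: aky ctoun ijb vebk lrmnk oqy
Hunk 4: at line 1 remove [ijb,vebk] add [eihfe,bej] -> 6 lines: aky ctoun eihfe bej lrmnk oqy
Hunk 5: at line 3 remove [bej] add [xmgh] -> 6 lines: aky ctoun eihfe xmgh lrmnk oqy
Hunk 6: at line 2 remove [eihfe,xmgh,lrmnk] add [ckuho,dohu,vuyh] -> 6 lines: aky ctoun ckuho dohu vuyh oqy
Hunk 7: at line 2 remove [ckuho,dohu,vuyh] add [qjtk,uuje] -> 5 lines: aky ctoun qjtk uuje oqy
Final line count: 5

Answer: 5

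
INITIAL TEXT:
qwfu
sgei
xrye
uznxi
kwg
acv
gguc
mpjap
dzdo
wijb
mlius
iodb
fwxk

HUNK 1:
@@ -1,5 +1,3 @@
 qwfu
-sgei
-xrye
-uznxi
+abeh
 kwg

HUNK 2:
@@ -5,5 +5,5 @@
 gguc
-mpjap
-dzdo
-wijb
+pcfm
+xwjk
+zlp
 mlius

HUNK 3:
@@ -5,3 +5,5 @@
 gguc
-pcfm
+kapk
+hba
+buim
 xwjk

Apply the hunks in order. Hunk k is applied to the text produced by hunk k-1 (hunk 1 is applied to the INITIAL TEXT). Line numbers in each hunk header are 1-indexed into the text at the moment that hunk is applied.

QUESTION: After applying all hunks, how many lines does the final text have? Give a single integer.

Hunk 1: at line 1 remove [sgei,xrye,uznxi] add [abeh] -> 11 lines: qwfu abeh kwg acv gguc mpjap dzdo wijb mlius iodb fwxk
Hunk 2: at line 5 remove [mpjap,dzdo,wijb] add [pcfm,xwjk,zlp] -> 11 lines: qwfu abeh kwg acv gguc pcfm xwjk zlp mlius iodb fwxk
Hunk 3: at line 5 remove [pcfm] add [kapk,hba,buim] -> 13 lines: qwfu abeh kwg acv gguc kapk hba buim xwjk zlp mlius iodb fwxk
Final line count: 13

Answer: 13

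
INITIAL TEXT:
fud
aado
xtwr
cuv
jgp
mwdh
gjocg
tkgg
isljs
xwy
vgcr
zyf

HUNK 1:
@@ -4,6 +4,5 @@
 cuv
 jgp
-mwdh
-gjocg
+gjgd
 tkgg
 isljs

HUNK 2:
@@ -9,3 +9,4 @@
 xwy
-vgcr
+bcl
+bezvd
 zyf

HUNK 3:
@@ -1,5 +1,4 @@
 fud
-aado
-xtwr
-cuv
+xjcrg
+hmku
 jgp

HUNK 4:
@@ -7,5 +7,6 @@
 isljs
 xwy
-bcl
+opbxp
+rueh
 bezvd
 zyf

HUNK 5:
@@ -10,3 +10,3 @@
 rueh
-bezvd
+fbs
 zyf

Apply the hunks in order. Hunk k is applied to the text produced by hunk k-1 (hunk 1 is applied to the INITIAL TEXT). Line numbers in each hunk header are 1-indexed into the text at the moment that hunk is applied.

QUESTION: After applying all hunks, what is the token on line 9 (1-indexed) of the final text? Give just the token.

Answer: opbxp

Derivation:
Hunk 1: at line 4 remove [mwdh,gjocg] add [gjgd] -> 11 lines: fud aado xtwr cuv jgp gjgd tkgg isljs xwy vgcr zyf
Hunk 2: at line 9 remove [vgcr] add [bcl,bezvd] -> 12 lines: fud aado xtwr cuv jgp gjgd tkgg isljs xwy bcl bezvd zyf
Hunk 3: at line 1 remove [aado,xtwr,cuv] add [xjcrg,hmku] -> 11 lines: fud xjcrg hmku jgp gjgd tkgg isljs xwy bcl bezvd zyf
Hunk 4: at line 7 remove [bcl] add [opbxp,rueh] -> 12 lines: fud xjcrg hmku jgp gjgd tkgg isljs xwy opbxp rueh bezvd zyf
Hunk 5: at line 10 remove [bezvd] add [fbs] -> 12 lines: fud xjcrg hmku jgp gjgd tkgg isljs xwy opbxp rueh fbs zyf
Final line 9: opbxp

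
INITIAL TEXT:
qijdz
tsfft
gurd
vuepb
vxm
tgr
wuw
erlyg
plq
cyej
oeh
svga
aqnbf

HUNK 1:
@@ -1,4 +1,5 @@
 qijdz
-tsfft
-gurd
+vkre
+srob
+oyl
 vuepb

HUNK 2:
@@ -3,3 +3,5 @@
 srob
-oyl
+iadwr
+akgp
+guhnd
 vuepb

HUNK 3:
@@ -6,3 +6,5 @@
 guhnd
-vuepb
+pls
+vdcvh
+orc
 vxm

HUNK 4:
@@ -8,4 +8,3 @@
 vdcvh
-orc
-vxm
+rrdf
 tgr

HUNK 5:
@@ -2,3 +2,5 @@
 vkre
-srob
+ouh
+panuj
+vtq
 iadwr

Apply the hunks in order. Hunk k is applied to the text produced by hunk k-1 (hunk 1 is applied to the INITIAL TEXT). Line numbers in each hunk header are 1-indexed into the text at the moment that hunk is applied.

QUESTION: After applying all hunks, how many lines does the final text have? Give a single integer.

Answer: 19

Derivation:
Hunk 1: at line 1 remove [tsfft,gurd] add [vkre,srob,oyl] -> 14 lines: qijdz vkre srob oyl vuepb vxm tgr wuw erlyg plq cyej oeh svga aqnbf
Hunk 2: at line 3 remove [oyl] add [iadwr,akgp,guhnd] -> 16 lines: qijdz vkre srob iadwr akgp guhnd vuepb vxm tgr wuw erlyg plq cyej oeh svga aqnbf
Hunk 3: at line 6 remove [vuepb] add [pls,vdcvh,orc] -> 18 lines: qijdz vkre srob iadwr akgp guhnd pls vdcvh orc vxm tgr wuw erlyg plq cyej oeh svga aqnbf
Hunk 4: at line 8 remove [orc,vxm] add [rrdf] -> 17 lines: qijdz vkre srob iadwr akgp guhnd pls vdcvh rrdf tgr wuw erlyg plq cyej oeh svga aqnbf
Hunk 5: at line 2 remove [srob] add [ouh,panuj,vtq] -> 19 lines: qijdz vkre ouh panuj vtq iadwr akgp guhnd pls vdcvh rrdf tgr wuw erlyg plq cyej oeh svga aqnbf
Final line count: 19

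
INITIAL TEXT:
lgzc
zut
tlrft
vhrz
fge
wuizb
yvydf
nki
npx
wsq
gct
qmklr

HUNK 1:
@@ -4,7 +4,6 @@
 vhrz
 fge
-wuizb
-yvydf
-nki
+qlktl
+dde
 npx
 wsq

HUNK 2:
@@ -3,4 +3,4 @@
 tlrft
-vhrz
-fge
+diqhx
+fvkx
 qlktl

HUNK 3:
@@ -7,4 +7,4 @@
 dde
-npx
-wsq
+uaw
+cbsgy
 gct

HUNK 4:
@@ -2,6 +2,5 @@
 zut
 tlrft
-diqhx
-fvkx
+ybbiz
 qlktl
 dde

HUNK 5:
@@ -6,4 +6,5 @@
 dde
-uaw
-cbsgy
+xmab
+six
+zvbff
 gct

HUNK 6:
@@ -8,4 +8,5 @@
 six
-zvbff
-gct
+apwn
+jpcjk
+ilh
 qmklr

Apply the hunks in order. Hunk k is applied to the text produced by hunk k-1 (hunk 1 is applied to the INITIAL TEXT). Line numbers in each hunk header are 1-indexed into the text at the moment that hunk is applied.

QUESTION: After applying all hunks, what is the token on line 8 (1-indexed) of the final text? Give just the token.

Answer: six

Derivation:
Hunk 1: at line 4 remove [wuizb,yvydf,nki] add [qlktl,dde] -> 11 lines: lgzc zut tlrft vhrz fge qlktl dde npx wsq gct qmklr
Hunk 2: at line 3 remove [vhrz,fge] add [diqhx,fvkx] -> 11 lines: lgzc zut tlrft diqhx fvkx qlktl dde npx wsq gct qmklr
Hunk 3: at line 7 remove [npx,wsq] add [uaw,cbsgy] -> 11 lines: lgzc zut tlrft diqhx fvkx qlktl dde uaw cbsgy gct qmklr
Hunk 4: at line 2 remove [diqhx,fvkx] add [ybbiz] -> 10 lines: lgzc zut tlrft ybbiz qlktl dde uaw cbsgy gct qmklr
Hunk 5: at line 6 remove [uaw,cbsgy] add [xmab,six,zvbff] -> 11 lines: lgzc zut tlrft ybbiz qlktl dde xmab six zvbff gct qmklr
Hunk 6: at line 8 remove [zvbff,gct] add [apwn,jpcjk,ilh] -> 12 lines: lgzc zut tlrft ybbiz qlktl dde xmab six apwn jpcjk ilh qmklr
Final line 8: six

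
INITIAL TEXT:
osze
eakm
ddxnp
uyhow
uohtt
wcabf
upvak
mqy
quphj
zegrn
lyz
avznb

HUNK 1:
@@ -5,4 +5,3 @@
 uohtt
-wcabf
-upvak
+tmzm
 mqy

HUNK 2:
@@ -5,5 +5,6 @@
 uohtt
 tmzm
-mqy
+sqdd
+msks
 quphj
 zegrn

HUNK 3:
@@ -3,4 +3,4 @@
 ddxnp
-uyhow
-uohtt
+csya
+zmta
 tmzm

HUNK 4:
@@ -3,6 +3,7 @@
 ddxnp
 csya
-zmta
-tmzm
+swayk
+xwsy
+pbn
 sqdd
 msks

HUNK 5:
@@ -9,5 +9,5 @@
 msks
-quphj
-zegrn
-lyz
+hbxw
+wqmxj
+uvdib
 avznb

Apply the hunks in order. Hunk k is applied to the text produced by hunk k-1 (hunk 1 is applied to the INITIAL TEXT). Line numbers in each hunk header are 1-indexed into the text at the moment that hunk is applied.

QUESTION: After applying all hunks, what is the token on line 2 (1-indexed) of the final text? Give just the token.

Answer: eakm

Derivation:
Hunk 1: at line 5 remove [wcabf,upvak] add [tmzm] -> 11 lines: osze eakm ddxnp uyhow uohtt tmzm mqy quphj zegrn lyz avznb
Hunk 2: at line 5 remove [mqy] add [sqdd,msks] -> 12 lines: osze eakm ddxnp uyhow uohtt tmzm sqdd msks quphj zegrn lyz avznb
Hunk 3: at line 3 remove [uyhow,uohtt] add [csya,zmta] -> 12 lines: osze eakm ddxnp csya zmta tmzm sqdd msks quphj zegrn lyz avznb
Hunk 4: at line 3 remove [zmta,tmzm] add [swayk,xwsy,pbn] -> 13 lines: osze eakm ddxnp csya swayk xwsy pbn sqdd msks quphj zegrn lyz avznb
Hunk 5: at line 9 remove [quphj,zegrn,lyz] add [hbxw,wqmxj,uvdib] -> 13 lines: osze eakm ddxnp csya swayk xwsy pbn sqdd msks hbxw wqmxj uvdib avznb
Final line 2: eakm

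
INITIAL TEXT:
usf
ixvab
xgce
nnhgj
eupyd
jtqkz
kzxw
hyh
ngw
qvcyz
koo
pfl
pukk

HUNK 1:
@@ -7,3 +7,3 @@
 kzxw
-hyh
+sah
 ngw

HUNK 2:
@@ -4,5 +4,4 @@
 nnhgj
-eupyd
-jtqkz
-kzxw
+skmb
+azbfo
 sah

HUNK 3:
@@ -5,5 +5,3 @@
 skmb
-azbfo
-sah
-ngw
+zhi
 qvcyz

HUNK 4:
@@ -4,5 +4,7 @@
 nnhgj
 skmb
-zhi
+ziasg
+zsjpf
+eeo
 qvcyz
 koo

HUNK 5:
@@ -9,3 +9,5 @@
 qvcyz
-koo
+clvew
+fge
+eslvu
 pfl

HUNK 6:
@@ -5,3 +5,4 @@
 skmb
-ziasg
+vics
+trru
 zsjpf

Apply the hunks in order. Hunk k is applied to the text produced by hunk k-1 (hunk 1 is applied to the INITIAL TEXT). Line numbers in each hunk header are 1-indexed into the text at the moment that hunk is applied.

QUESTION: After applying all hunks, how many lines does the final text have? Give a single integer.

Hunk 1: at line 7 remove [hyh] add [sah] -> 13 lines: usf ixvab xgce nnhgj eupyd jtqkz kzxw sah ngw qvcyz koo pfl pukk
Hunk 2: at line 4 remove [eupyd,jtqkz,kzxw] add [skmb,azbfo] -> 12 lines: usf ixvab xgce nnhgj skmb azbfo sah ngw qvcyz koo pfl pukk
Hunk 3: at line 5 remove [azbfo,sah,ngw] add [zhi] -> 10 lines: usf ixvab xgce nnhgj skmb zhi qvcyz koo pfl pukk
Hunk 4: at line 4 remove [zhi] add [ziasg,zsjpf,eeo] -> 12 lines: usf ixvab xgce nnhgj skmb ziasg zsjpf eeo qvcyz koo pfl pukk
Hunk 5: at line 9 remove [koo] add [clvew,fge,eslvu] -> 14 lines: usf ixvab xgce nnhgj skmb ziasg zsjpf eeo qvcyz clvew fge eslvu pfl pukk
Hunk 6: at line 5 remove [ziasg] add [vics,trru] -> 15 lines: usf ixvab xgce nnhgj skmb vics trru zsjpf eeo qvcyz clvew fge eslvu pfl pukk
Final line count: 15

Answer: 15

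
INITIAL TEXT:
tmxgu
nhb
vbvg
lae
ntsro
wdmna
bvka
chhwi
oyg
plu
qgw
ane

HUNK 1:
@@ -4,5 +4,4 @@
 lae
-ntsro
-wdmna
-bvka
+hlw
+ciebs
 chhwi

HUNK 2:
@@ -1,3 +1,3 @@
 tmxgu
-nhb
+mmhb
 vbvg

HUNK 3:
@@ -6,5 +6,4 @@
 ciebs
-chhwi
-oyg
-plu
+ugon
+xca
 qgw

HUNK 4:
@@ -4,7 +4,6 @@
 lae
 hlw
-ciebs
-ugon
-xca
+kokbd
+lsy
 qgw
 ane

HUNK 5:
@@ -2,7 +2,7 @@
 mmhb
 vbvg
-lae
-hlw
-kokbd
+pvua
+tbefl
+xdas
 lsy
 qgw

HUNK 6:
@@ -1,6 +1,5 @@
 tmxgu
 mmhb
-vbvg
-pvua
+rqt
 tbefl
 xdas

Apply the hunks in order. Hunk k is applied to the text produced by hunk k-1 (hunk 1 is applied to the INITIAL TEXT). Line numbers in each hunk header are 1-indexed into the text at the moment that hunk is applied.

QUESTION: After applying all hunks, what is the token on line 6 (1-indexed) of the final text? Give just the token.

Answer: lsy

Derivation:
Hunk 1: at line 4 remove [ntsro,wdmna,bvka] add [hlw,ciebs] -> 11 lines: tmxgu nhb vbvg lae hlw ciebs chhwi oyg plu qgw ane
Hunk 2: at line 1 remove [nhb] add [mmhb] -> 11 lines: tmxgu mmhb vbvg lae hlw ciebs chhwi oyg plu qgw ane
Hunk 3: at line 6 remove [chhwi,oyg,plu] add [ugon,xca] -> 10 lines: tmxgu mmhb vbvg lae hlw ciebs ugon xca qgw ane
Hunk 4: at line 4 remove [ciebs,ugon,xca] add [kokbd,lsy] -> 9 lines: tmxgu mmhb vbvg lae hlw kokbd lsy qgw ane
Hunk 5: at line 2 remove [lae,hlw,kokbd] add [pvua,tbefl,xdas] -> 9 lines: tmxgu mmhb vbvg pvua tbefl xdas lsy qgw ane
Hunk 6: at line 1 remove [vbvg,pvua] add [rqt] -> 8 lines: tmxgu mmhb rqt tbefl xdas lsy qgw ane
Final line 6: lsy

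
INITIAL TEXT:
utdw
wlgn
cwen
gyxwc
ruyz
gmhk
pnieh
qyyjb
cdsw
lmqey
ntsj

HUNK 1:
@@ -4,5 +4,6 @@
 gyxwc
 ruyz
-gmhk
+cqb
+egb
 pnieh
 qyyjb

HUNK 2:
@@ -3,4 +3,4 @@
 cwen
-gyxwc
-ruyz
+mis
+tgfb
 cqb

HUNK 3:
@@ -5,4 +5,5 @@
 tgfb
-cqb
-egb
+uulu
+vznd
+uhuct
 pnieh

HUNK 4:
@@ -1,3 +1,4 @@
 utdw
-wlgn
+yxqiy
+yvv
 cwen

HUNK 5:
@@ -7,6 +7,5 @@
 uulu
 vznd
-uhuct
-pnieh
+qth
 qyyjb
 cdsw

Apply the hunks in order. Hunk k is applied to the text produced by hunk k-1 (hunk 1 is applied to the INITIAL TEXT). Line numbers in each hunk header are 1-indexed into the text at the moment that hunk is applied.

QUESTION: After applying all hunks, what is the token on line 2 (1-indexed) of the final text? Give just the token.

Hunk 1: at line 4 remove [gmhk] add [cqb,egb] -> 12 lines: utdw wlgn cwen gyxwc ruyz cqb egb pnieh qyyjb cdsw lmqey ntsj
Hunk 2: at line 3 remove [gyxwc,ruyz] add [mis,tgfb] -> 12 lines: utdw wlgn cwen mis tgfb cqb egb pnieh qyyjb cdsw lmqey ntsj
Hunk 3: at line 5 remove [cqb,egb] add [uulu,vznd,uhuct] -> 13 lines: utdw wlgn cwen mis tgfb uulu vznd uhuct pnieh qyyjb cdsw lmqey ntsj
Hunk 4: at line 1 remove [wlgn] add [yxqiy,yvv] -> 14 lines: utdw yxqiy yvv cwen mis tgfb uulu vznd uhuct pnieh qyyjb cdsw lmqey ntsj
Hunk 5: at line 7 remove [uhuct,pnieh] add [qth] -> 13 lines: utdw yxqiy yvv cwen mis tgfb uulu vznd qth qyyjb cdsw lmqey ntsj
Final line 2: yxqiy

Answer: yxqiy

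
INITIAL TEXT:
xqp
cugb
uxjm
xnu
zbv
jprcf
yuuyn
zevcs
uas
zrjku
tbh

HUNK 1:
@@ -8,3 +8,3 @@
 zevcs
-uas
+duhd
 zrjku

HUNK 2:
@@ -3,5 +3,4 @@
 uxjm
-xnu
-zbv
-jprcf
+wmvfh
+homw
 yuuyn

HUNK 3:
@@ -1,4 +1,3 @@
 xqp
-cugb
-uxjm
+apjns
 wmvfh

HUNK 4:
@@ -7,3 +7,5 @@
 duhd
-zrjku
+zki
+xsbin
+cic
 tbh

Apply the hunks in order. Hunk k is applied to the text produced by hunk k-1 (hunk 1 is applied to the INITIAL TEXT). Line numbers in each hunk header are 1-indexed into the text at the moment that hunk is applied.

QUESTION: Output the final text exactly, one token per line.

Answer: xqp
apjns
wmvfh
homw
yuuyn
zevcs
duhd
zki
xsbin
cic
tbh

Derivation:
Hunk 1: at line 8 remove [uas] add [duhd] -> 11 lines: xqp cugb uxjm xnu zbv jprcf yuuyn zevcs duhd zrjku tbh
Hunk 2: at line 3 remove [xnu,zbv,jprcf] add [wmvfh,homw] -> 10 lines: xqp cugb uxjm wmvfh homw yuuyn zevcs duhd zrjku tbh
Hunk 3: at line 1 remove [cugb,uxjm] add [apjns] -> 9 lines: xqp apjns wmvfh homw yuuyn zevcs duhd zrjku tbh
Hunk 4: at line 7 remove [zrjku] add [zki,xsbin,cic] -> 11 lines: xqp apjns wmvfh homw yuuyn zevcs duhd zki xsbin cic tbh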